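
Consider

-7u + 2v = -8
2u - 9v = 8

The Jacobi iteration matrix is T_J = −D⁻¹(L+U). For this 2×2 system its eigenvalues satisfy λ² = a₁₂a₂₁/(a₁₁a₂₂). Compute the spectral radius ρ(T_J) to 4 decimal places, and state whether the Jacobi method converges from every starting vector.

0.2520

a₁₂a₂₁/(a₁₁a₂₂) = (2)·(2) / ((-7)·(-9)) = 0.063492
ρ = √|0.063492| = √0.063492 = 0.2520
ρ < 1, so Jacobi converges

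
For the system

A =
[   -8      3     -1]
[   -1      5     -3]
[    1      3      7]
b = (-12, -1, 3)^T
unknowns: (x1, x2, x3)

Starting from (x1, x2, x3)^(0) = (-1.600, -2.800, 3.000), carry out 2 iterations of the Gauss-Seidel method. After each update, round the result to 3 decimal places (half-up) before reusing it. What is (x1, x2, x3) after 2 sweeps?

Iteration 1:
  x1 = (-12 - (3)·-2.800 - (-1)·3.000) / (-8) = 0.075
  x2 = (-1 - (-1)·0.075 - (-3)·3.000) / (5) = 1.615
  x3 = (3 - (1)·0.075 - (3)·1.615) / (7) = -0.274
Iteration 2:
  x1 = (-12 - (3)·1.615 - (-1)·-0.274) / (-8) = 2.140
  x2 = (-1 - (-1)·2.140 - (-3)·-0.274) / (5) = 0.064
  x3 = (3 - (1)·2.140 - (3)·0.064) / (7) = 0.095

(2.140, 0.064, 0.095)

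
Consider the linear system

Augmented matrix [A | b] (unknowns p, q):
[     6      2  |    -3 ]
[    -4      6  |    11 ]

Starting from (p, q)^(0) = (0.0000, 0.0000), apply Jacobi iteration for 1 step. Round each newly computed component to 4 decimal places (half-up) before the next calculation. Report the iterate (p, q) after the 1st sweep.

Iteration 1:
  p = (-3 - (2)·0.0000) / (6) = -0.5000
  q = (11 - (-4)·0.0000) / (6) = 1.8333

(-0.5000, 1.8333)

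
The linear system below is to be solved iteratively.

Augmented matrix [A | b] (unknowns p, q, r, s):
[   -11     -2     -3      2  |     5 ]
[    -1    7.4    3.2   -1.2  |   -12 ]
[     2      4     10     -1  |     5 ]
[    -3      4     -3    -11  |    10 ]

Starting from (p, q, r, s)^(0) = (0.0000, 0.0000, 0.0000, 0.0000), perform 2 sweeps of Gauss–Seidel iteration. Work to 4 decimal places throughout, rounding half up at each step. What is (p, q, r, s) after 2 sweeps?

Iteration 1:
  p = (5 - (-2)·0.0000 - (-3)·0.0000 - (2)·0.0000) / (-11) = -0.4545
  q = (-12 - (-1)·-0.4545 - (3.2)·0.0000 - (-1.2)·0.0000) / (7.4) = -1.6830
  r = (5 - (2)·-0.4545 - (4)·-1.6830 - (-1)·0.0000) / (10) = 1.2641
  s = (10 - (-3)·-0.4545 - (4)·-1.6830 - (-3)·1.2641) / (-11) = -1.7419
Iteration 2:
  p = (5 - (-2)·-1.6830 - (-3)·1.2641 - (2)·-1.7419) / (-11) = -0.8100
  q = (-12 - (-1)·-0.8100 - (3.2)·1.2641 - (-1.2)·-1.7419) / (7.4) = -2.5602
  r = (5 - (2)·-0.8100 - (4)·-2.5602 - (-1)·-1.7419) / (10) = 1.5119
  s = (10 - (-3)·-0.8100 - (4)·-2.5602 - (-3)·1.5119) / (-11) = -2.0315

(-0.8100, -2.5602, 1.5119, -2.0315)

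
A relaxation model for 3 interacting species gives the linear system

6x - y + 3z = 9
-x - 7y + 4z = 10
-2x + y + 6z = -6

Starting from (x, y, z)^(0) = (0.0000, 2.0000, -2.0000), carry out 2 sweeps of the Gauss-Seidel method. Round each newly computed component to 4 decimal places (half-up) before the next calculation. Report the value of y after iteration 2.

-1.2888

Iteration 1:
  x = (9 - (-1)·2.0000 - (3)·-2.0000) / (6) = 2.8333
  y = (10 - (-1)·2.8333 - (4)·-2.0000) / (-7) = -2.9762
  z = (-6 - (-2)·2.8333 - (1)·-2.9762) / (6) = 0.4405
Iteration 2:
  x = (9 - (-1)·-2.9762 - (3)·0.4405) / (6) = 0.7837
  y = (10 - (-1)·0.7837 - (4)·0.4405) / (-7) = -1.2888
  z = (-6 - (-2)·0.7837 - (1)·-1.2888) / (6) = -0.5240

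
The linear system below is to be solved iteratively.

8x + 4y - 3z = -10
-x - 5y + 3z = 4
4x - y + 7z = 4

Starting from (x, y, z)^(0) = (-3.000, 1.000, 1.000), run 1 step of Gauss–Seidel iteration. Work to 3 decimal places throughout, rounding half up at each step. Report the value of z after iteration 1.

Iteration 1:
  x = (-10 - (4)·1.000 - (-3)·1.000) / (8) = -1.375
  y = (4 - (-1)·-1.375 - (3)·1.000) / (-5) = 0.075
  z = (4 - (4)·-1.375 - (-1)·0.075) / (7) = 1.368

1.368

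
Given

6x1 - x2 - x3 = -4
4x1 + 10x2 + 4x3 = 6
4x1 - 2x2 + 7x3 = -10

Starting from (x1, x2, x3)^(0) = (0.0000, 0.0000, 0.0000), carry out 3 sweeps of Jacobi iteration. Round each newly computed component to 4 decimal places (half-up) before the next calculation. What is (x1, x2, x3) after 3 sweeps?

(-0.5730, 1.2724, -0.5578)

Iteration 1:
  x1 = (-4 - (-1)·0.0000 - (-1)·0.0000) / (6) = -0.6667
  x2 = (6 - (4)·0.0000 - (4)·0.0000) / (10) = 0.6000
  x3 = (-10 - (4)·0.0000 - (-2)·0.0000) / (7) = -1.4286
Iteration 2:
  x1 = (-4 - (-1)·0.6000 - (-1)·-1.4286) / (6) = -0.8048
  x2 = (6 - (4)·-0.6667 - (4)·-1.4286) / (10) = 1.4381
  x3 = (-10 - (4)·-0.6667 - (-2)·0.6000) / (7) = -0.8762
Iteration 3:
  x1 = (-4 - (-1)·1.4381 - (-1)·-0.8762) / (6) = -0.5730
  x2 = (6 - (4)·-0.8048 - (4)·-0.8762) / (10) = 1.2724
  x3 = (-10 - (4)·-0.8048 - (-2)·1.4381) / (7) = -0.5578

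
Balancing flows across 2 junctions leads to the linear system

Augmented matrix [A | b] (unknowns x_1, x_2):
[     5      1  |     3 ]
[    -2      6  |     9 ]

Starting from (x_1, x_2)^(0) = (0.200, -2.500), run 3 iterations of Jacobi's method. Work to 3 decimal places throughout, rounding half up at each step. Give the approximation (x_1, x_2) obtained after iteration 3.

Iteration 1:
  x_1 = (3 - (1)·-2.500) / (5) = 1.100
  x_2 = (9 - (-2)·0.200) / (6) = 1.567
Iteration 2:
  x_1 = (3 - (1)·1.567) / (5) = 0.287
  x_2 = (9 - (-2)·1.100) / (6) = 1.867
Iteration 3:
  x_1 = (3 - (1)·1.867) / (5) = 0.227
  x_2 = (9 - (-2)·0.287) / (6) = 1.596

(0.227, 1.596)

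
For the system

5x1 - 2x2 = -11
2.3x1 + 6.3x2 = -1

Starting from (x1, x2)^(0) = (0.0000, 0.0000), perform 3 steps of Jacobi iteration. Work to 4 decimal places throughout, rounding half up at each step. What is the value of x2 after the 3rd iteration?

Iteration 1:
  x1 = (-11 - (-2)·0.0000) / (5) = -2.2000
  x2 = (-1 - (2.3)·0.0000) / (6.3) = -0.1587
Iteration 2:
  x1 = (-11 - (-2)·-0.1587) / (5) = -2.2635
  x2 = (-1 - (2.3)·-2.2000) / (6.3) = 0.6444
Iteration 3:
  x1 = (-11 - (-2)·0.6444) / (5) = -1.9422
  x2 = (-1 - (2.3)·-2.2635) / (6.3) = 0.6676

0.6676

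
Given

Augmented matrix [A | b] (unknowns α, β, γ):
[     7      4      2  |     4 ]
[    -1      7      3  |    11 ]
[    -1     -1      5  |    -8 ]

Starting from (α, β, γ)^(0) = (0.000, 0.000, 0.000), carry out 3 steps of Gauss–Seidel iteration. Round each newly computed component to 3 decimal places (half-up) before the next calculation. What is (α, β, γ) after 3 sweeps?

Iteration 1:
  α = (4 - (4)·0.000 - (2)·0.000) / (7) = 0.571
  β = (11 - (-1)·0.571 - (3)·0.000) / (7) = 1.653
  γ = (-8 - (-1)·0.571 - (-1)·1.653) / (5) = -1.155
Iteration 2:
  α = (4 - (4)·1.653 - (2)·-1.155) / (7) = -0.043
  β = (11 - (-1)·-0.043 - (3)·-1.155) / (7) = 2.060
  γ = (-8 - (-1)·-0.043 - (-1)·2.060) / (5) = -1.197
Iteration 3:
  α = (4 - (4)·2.060 - (2)·-1.197) / (7) = -0.264
  β = (11 - (-1)·-0.264 - (3)·-1.197) / (7) = 2.047
  γ = (-8 - (-1)·-0.264 - (-1)·2.047) / (5) = -1.243

(-0.264, 2.047, -1.243)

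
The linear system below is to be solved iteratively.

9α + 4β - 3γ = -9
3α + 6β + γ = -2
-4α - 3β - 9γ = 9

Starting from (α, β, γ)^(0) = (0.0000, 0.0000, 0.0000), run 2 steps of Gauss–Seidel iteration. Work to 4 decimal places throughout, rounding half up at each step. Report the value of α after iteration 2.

Iteration 1:
  α = (-9 - (4)·0.0000 - (-3)·0.0000) / (9) = -1.0000
  β = (-2 - (3)·-1.0000 - (1)·0.0000) / (6) = 0.1667
  γ = (9 - (-4)·-1.0000 - (-3)·0.1667) / (-9) = -0.6111
Iteration 2:
  α = (-9 - (4)·0.1667 - (-3)·-0.6111) / (9) = -1.2778
  β = (-2 - (3)·-1.2778 - (1)·-0.6111) / (6) = 0.4074
  γ = (9 - (-4)·-1.2778 - (-3)·0.4074) / (-9) = -0.5679

-1.2778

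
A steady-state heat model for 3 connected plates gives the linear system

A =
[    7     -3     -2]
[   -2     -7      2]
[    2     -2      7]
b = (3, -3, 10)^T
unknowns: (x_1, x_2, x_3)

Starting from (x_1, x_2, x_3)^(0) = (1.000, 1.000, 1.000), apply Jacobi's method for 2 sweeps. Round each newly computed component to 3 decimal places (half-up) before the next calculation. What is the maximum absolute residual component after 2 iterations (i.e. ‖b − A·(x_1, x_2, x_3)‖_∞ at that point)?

Iteration 1:
  x_1 = (3 - (-3)·1.000 - (-2)·1.000) / (7) = 1.143
  x_2 = (-3 - (-2)·1.000 - (2)·1.000) / (-7) = 0.429
  x_3 = (10 - (2)·1.000 - (-2)·1.000) / (7) = 1.429
Iteration 2:
  x_1 = (3 - (-3)·0.429 - (-2)·1.429) / (7) = 1.021
  x_2 = (-3 - (-2)·1.143 - (2)·1.429) / (-7) = 0.510
  x_3 = (10 - (2)·1.143 - (-2)·0.429) / (7) = 1.225
Residual b − A·x = (-0.167, 0.162, 0.403); ∞-norm = 0.403

0.403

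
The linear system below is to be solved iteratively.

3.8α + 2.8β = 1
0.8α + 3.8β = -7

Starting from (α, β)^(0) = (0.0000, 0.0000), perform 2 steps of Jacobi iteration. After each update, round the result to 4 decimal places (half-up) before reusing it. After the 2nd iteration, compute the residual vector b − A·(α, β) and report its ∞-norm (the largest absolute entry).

1.0859

Iteration 1:
  α = (1 - (2.8)·0.0000) / (3.8) = 0.2632
  β = (-7 - (0.8)·0.0000) / (3.8) = -1.8421
Iteration 2:
  α = (1 - (2.8)·-1.8421) / (3.8) = 1.6205
  β = (-7 - (0.8)·0.2632) / (3.8) = -1.8975
Residual b − A·x = (0.1551, -1.0859); ∞-norm = 1.0859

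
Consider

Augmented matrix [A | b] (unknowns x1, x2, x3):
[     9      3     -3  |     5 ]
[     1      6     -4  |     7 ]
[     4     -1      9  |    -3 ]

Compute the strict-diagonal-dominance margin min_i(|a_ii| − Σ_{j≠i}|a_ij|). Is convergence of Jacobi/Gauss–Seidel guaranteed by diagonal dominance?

row 1: |9| − (3+3) = 3
row 2: |6| − (1+4) = 1
row 3: |9| − (4+1) = 4
minimum over rows = 1 → strictly diagonally dominant (convergence guaranteed)

1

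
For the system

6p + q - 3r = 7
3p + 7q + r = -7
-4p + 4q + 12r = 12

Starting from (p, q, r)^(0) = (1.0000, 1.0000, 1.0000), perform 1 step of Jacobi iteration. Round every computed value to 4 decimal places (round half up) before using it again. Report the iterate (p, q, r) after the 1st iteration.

Iteration 1:
  p = (7 - (1)·1.0000 - (-3)·1.0000) / (6) = 1.5000
  q = (-7 - (3)·1.0000 - (1)·1.0000) / (7) = -1.5714
  r = (12 - (-4)·1.0000 - (4)·1.0000) / (12) = 1.0000

(1.5000, -1.5714, 1.0000)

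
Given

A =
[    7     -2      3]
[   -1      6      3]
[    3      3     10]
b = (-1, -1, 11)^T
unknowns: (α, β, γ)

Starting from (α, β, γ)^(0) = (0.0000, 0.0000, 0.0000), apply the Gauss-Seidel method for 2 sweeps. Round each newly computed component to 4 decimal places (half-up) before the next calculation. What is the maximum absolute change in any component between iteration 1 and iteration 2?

Iteration 1:
  α = (-1 - (-2)·0.0000 - (3)·0.0000) / (7) = -0.1429
  β = (-1 - (-1)·-0.1429 - (3)·0.0000) / (6) = -0.1905
  γ = (11 - (3)·-0.1429 - (3)·-0.1905) / (10) = 1.2000
Iteration 2:
  α = (-1 - (-2)·-0.1905 - (3)·1.2000) / (7) = -0.7116
  β = (-1 - (-1)·-0.7116 - (3)·1.2000) / (6) = -0.8853
  γ = (11 - (3)·-0.7116 - (3)·-0.8853) / (10) = 1.5791
Change: (-0.5687, -0.6948, 0.3791) → max |·| = 0.6948

0.6948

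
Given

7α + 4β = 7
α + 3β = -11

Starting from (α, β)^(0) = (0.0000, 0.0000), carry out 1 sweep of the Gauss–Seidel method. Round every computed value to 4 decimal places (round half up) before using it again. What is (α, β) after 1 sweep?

(1.0000, -4.0000)

Iteration 1:
  α = (7 - (4)·0.0000) / (7) = 1.0000
  β = (-11 - (1)·1.0000) / (3) = -4.0000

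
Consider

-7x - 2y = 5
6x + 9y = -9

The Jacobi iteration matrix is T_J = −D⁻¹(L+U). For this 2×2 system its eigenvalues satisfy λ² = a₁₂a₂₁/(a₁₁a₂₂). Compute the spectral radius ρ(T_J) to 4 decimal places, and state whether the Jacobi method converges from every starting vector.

a₁₂a₂₁/(a₁₁a₂₂) = (-2)·(6) / ((-7)·(9)) = 0.190476
ρ = √|0.190476| = √0.190476 = 0.4364
ρ < 1, so Jacobi converges

0.4364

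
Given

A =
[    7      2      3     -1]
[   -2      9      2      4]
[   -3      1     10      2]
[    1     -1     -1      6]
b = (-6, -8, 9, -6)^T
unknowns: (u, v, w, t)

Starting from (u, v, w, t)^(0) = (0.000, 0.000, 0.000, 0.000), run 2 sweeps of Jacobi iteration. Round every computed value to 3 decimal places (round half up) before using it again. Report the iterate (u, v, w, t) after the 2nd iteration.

Iteration 1:
  u = (-6 - (2)·0.000 - (3)·0.000 - (-1)·0.000) / (7) = -0.857
  v = (-8 - (-2)·0.000 - (2)·0.000 - (4)·0.000) / (9) = -0.889
  w = (9 - (-3)·0.000 - (1)·0.000 - (2)·0.000) / (10) = 0.900
  t = (-6 - (1)·0.000 - (-1)·0.000 - (-1)·0.000) / (6) = -1.000
Iteration 2:
  u = (-6 - (2)·-0.889 - (3)·0.900 - (-1)·-1.000) / (7) = -1.132
  v = (-8 - (-2)·-0.857 - (2)·0.900 - (4)·-1.000) / (9) = -0.835
  w = (9 - (-3)·-0.857 - (1)·-0.889 - (2)·-1.000) / (10) = 0.932
  t = (-6 - (1)·-0.857 - (-1)·-0.889 - (-1)·0.900) / (6) = -0.855

(-1.132, -0.835, 0.932, -0.855)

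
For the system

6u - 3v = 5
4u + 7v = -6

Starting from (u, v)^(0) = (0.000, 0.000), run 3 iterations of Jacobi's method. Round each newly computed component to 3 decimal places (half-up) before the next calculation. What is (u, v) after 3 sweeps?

Iteration 1:
  u = (5 - (-3)·0.000) / (6) = 0.833
  v = (-6 - (4)·0.000) / (7) = -0.857
Iteration 2:
  u = (5 - (-3)·-0.857) / (6) = 0.405
  v = (-6 - (4)·0.833) / (7) = -1.333
Iteration 3:
  u = (5 - (-3)·-1.333) / (6) = 0.167
  v = (-6 - (4)·0.405) / (7) = -1.089

(0.167, -1.089)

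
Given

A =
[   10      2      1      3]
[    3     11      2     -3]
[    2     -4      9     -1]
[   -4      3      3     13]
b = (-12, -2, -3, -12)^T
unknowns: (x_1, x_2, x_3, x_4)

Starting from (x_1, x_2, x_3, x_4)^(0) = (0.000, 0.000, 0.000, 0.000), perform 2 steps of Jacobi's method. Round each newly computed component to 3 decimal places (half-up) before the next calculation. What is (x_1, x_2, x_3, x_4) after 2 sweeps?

(-0.853, -0.046, -0.250, -1.173)

Iteration 1:
  x_1 = (-12 - (2)·0.000 - (1)·0.000 - (3)·0.000) / (10) = -1.200
  x_2 = (-2 - (3)·0.000 - (2)·0.000 - (-3)·0.000) / (11) = -0.182
  x_3 = (-3 - (2)·0.000 - (-4)·0.000 - (-1)·0.000) / (9) = -0.333
  x_4 = (-12 - (-4)·0.000 - (3)·0.000 - (3)·0.000) / (13) = -0.923
Iteration 2:
  x_1 = (-12 - (2)·-0.182 - (1)·-0.333 - (3)·-0.923) / (10) = -0.853
  x_2 = (-2 - (3)·-1.200 - (2)·-0.333 - (-3)·-0.923) / (11) = -0.046
  x_3 = (-3 - (2)·-1.200 - (-4)·-0.182 - (-1)·-0.923) / (9) = -0.250
  x_4 = (-12 - (-4)·-1.200 - (3)·-0.182 - (3)·-0.333) / (13) = -1.173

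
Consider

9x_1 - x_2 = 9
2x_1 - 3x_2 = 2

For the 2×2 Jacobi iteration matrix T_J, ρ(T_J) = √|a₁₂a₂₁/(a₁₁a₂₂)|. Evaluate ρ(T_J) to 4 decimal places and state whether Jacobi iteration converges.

0.2722

a₁₂a₂₁/(a₁₁a₂₂) = (-1)·(2) / ((9)·(-3)) = 0.074074
ρ = √|0.074074| = √0.074074 = 0.2722
ρ < 1, so Jacobi converges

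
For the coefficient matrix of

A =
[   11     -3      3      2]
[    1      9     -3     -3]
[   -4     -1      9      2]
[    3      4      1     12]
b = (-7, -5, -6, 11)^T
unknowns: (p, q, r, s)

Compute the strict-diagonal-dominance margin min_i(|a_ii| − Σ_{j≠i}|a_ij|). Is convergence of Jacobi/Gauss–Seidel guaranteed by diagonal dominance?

row 1: |11| − (3+3+2) = 3
row 2: |9| − (1+3+3) = 2
row 3: |9| − (4+1+2) = 2
row 4: |12| − (3+4+1) = 4
minimum over rows = 2 → strictly diagonally dominant (convergence guaranteed)

2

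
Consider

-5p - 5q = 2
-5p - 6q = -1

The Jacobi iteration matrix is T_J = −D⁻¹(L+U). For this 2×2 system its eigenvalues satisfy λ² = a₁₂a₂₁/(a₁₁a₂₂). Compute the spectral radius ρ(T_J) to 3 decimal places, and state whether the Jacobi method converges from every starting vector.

a₁₂a₂₁/(a₁₁a₂₂) = (-5)·(-5) / ((-5)·(-6)) = 0.833333
ρ = √|0.833333| = √0.833333 = 0.913
ρ < 1, so Jacobi converges

0.913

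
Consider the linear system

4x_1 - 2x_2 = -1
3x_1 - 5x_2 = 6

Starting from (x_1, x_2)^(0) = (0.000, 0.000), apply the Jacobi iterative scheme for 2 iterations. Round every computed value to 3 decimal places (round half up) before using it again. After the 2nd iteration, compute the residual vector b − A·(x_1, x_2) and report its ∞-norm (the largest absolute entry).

1.800

Iteration 1:
  x_1 = (-1 - (-2)·0.000) / (4) = -0.250
  x_2 = (6 - (3)·0.000) / (-5) = -1.200
Iteration 2:
  x_1 = (-1 - (-2)·-1.200) / (4) = -0.850
  x_2 = (6 - (3)·-0.250) / (-5) = -1.350
Residual b − A·x = (-0.300, 1.800); ∞-norm = 1.800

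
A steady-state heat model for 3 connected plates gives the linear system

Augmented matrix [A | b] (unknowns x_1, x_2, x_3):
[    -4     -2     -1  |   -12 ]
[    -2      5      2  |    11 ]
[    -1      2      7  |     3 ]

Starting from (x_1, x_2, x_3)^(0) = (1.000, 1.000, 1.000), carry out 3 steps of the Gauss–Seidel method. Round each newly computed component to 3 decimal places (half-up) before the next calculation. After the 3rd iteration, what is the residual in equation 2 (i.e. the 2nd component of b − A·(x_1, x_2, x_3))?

Iteration 1:
  x_1 = (-12 - (-2)·1.000 - (-1)·1.000) / (-4) = 2.250
  x_2 = (11 - (-2)·2.250 - (2)·1.000) / (5) = 2.700
  x_3 = (3 - (-1)·2.250 - (2)·2.700) / (7) = -0.021
Iteration 2:
  x_1 = (-12 - (-2)·2.700 - (-1)·-0.021) / (-4) = 1.655
  x_2 = (11 - (-2)·1.655 - (2)·-0.021) / (5) = 2.870
  x_3 = (3 - (-1)·1.655 - (2)·2.870) / (7) = -0.155
Iteration 3:
  x_1 = (-12 - (-2)·2.870 - (-1)·-0.155) / (-4) = 1.604
  x_2 = (11 - (-2)·1.604 - (2)·-0.155) / (5) = 2.904
  x_3 = (3 - (-1)·1.604 - (2)·2.904) / (7) = -0.172
Residual b − A·x = (0.052, 0.032, 0.000)

0.032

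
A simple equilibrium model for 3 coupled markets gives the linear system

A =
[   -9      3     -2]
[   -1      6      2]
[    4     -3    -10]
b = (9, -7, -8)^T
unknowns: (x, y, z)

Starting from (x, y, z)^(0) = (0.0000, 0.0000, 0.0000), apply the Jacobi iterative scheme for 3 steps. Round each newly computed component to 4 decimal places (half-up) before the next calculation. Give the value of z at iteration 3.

Iteration 1:
  x = (9 - (3)·0.0000 - (-2)·0.0000) / (-9) = -1.0000
  y = (-7 - (-1)·0.0000 - (2)·0.0000) / (6) = -1.1667
  z = (-8 - (4)·0.0000 - (-3)·0.0000) / (-10) = 0.8000
Iteration 2:
  x = (9 - (3)·-1.1667 - (-2)·0.8000) / (-9) = -1.5667
  y = (-7 - (-1)·-1.0000 - (2)·0.8000) / (6) = -1.6000
  z = (-8 - (4)·-1.0000 - (-3)·-1.1667) / (-10) = 0.7500
Iteration 3:
  x = (9 - (3)·-1.6000 - (-2)·0.7500) / (-9) = -1.7000
  y = (-7 - (-1)·-1.5667 - (2)·0.7500) / (6) = -1.6778
  z = (-8 - (4)·-1.5667 - (-3)·-1.6000) / (-10) = 0.6533

0.6533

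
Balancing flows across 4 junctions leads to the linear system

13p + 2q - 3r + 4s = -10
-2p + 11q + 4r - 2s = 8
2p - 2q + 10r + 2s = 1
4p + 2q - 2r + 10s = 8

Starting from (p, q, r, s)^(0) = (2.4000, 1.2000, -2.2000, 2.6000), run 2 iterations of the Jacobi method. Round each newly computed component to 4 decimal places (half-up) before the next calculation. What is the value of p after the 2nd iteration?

Iteration 1:
  p = (-10 - (2)·1.2000 - (-3)·-2.2000 - (4)·2.6000) / (13) = -2.2615
  q = (8 - (-2)·2.4000 - (4)·-2.2000 - (-2)·2.6000) / (11) = 2.4364
  r = (1 - (2)·2.4000 - (-2)·1.2000 - (2)·2.6000) / (10) = -0.6600
  s = (8 - (4)·2.4000 - (2)·1.2000 - (-2)·-2.2000) / (10) = -0.8400
Iteration 2:
  p = (-10 - (2)·2.4364 - (-3)·-0.6600 - (4)·-0.8400) / (13) = -1.0379
  q = (8 - (-2)·-2.2615 - (4)·-0.6600 - (-2)·-0.8400) / (11) = 0.4034
  r = (1 - (2)·-2.2615 - (-2)·2.4364 - (2)·-0.8400) / (10) = 1.2076
  s = (8 - (4)·-2.2615 - (2)·2.4364 - (-2)·-0.6600) / (10) = 1.0853

-1.0379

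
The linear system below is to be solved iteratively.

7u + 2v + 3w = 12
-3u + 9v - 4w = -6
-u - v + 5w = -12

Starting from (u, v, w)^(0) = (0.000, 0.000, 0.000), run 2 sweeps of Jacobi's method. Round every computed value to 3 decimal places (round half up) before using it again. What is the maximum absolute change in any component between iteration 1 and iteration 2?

Iteration 1:
  u = (12 - (2)·0.000 - (3)·0.000) / (7) = 1.714
  v = (-6 - (-3)·0.000 - (-4)·0.000) / (9) = -0.667
  w = (-12 - (-1)·0.000 - (-1)·0.000) / (5) = -2.400
Iteration 2:
  u = (12 - (2)·-0.667 - (3)·-2.400) / (7) = 2.933
  v = (-6 - (-3)·1.714 - (-4)·-2.400) / (9) = -1.162
  w = (-12 - (-1)·1.714 - (-1)·-0.667) / (5) = -2.191
Change: (1.219, -0.495, 0.209) → max |·| = 1.219

1.219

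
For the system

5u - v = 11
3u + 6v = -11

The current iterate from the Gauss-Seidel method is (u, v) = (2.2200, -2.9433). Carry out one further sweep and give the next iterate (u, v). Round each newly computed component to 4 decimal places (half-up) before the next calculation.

(1.6113, -2.6390)

One sweep:
  u = (11 - (-1)·-2.9433) / (5) = 1.6113
  v = (-11 - (3)·1.6113) / (6) = -2.6390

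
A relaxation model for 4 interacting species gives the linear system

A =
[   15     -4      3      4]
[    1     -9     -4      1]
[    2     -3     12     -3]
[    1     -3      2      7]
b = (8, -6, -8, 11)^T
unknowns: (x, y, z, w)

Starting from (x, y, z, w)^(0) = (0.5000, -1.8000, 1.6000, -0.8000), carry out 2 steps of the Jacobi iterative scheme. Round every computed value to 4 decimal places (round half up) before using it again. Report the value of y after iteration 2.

Iteration 1:
  x = (8 - (-4)·-1.8000 - (3)·1.6000 - (4)·-0.8000) / (15) = -0.0533
  y = (-6 - (1)·0.5000 - (-4)·1.6000 - (1)·-0.8000) / (-9) = -0.0778
  z = (-8 - (2)·0.5000 - (-3)·-1.8000 - (-3)·-0.8000) / (12) = -1.4000
  w = (11 - (1)·0.5000 - (-3)·-1.8000 - (2)·1.6000) / (7) = 0.2714
Iteration 2:
  x = (8 - (-4)·-0.0778 - (3)·-1.4000 - (4)·0.2714) / (15) = 0.7202
  y = (-6 - (1)·-0.0533 - (-4)·-1.4000 - (1)·0.2714) / (-9) = 1.3131
  z = (-8 - (2)·-0.0533 - (-3)·-0.0778 - (-3)·0.2714) / (12) = -0.6094
  w = (11 - (1)·-0.0533 - (-3)·-0.0778 - (2)·-1.4000) / (7) = 1.9457

1.3131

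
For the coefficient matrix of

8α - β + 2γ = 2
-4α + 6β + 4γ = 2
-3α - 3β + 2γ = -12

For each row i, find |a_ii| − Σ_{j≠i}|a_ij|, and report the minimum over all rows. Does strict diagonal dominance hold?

-4

row 1: |8| − (1+2) = 5
row 2: |6| − (4+4) = -2
row 3: |2| − (3+3) = -4
minimum over rows = -4 → not strictly diagonally dominant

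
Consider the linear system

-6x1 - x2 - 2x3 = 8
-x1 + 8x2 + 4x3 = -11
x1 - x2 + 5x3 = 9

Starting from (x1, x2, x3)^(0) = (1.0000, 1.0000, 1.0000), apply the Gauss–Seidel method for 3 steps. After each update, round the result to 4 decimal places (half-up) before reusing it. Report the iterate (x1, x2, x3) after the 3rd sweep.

(-1.4675, -2.3705, 1.6194)

Iteration 1:
  x1 = (8 - (-1)·1.0000 - (-2)·1.0000) / (-6) = -1.8333
  x2 = (-11 - (-1)·-1.8333 - (4)·1.0000) / (8) = -2.1042
  x3 = (9 - (1)·-1.8333 - (-1)·-2.1042) / (5) = 1.7458
Iteration 2:
  x1 = (8 - (-1)·-2.1042 - (-2)·1.7458) / (-6) = -1.5646
  x2 = (-11 - (-1)·-1.5646 - (4)·1.7458) / (8) = -2.4435
  x3 = (9 - (1)·-1.5646 - (-1)·-2.4435) / (5) = 1.6242
Iteration 3:
  x1 = (8 - (-1)·-2.4435 - (-2)·1.6242) / (-6) = -1.4675
  x2 = (-11 - (-1)·-1.4675 - (4)·1.6242) / (8) = -2.3705
  x3 = (9 - (1)·-1.4675 - (-1)·-2.3705) / (5) = 1.6194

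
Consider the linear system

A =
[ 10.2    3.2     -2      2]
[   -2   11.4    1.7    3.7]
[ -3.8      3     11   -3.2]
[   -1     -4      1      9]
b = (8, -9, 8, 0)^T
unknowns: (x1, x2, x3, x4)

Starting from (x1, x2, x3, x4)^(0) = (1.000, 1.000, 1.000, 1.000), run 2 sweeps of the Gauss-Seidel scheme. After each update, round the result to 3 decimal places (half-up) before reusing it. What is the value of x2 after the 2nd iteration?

-0.530

Iteration 1:
  x1 = (8 - (3.2)·1.000 - (-2)·1.000 - (2)·1.000) / (10.2) = 0.471
  x2 = (-9 - (-2)·0.471 - (1.7)·1.000 - (3.7)·1.000) / (11.4) = -1.181
  x3 = (8 - (-3.8)·0.471 - (3)·-1.181 - (-3.2)·1.000) / (11) = 1.503
  x4 = (0 - (-1)·0.471 - (-4)·-1.181 - (1)·1.503) / (9) = -0.640
Iteration 2:
  x1 = (8 - (3.2)·-1.181 - (-2)·1.503 - (2)·-0.640) / (10.2) = 1.575
  x2 = (-9 - (-2)·1.575 - (1.7)·1.503 - (3.7)·-0.640) / (11.4) = -0.530
  x3 = (8 - (-3.8)·1.575 - (3)·-0.530 - (-3.2)·-0.640) / (11) = 1.230
  x4 = (0 - (-1)·1.575 - (-4)·-0.530 - (1)·1.230) / (9) = -0.197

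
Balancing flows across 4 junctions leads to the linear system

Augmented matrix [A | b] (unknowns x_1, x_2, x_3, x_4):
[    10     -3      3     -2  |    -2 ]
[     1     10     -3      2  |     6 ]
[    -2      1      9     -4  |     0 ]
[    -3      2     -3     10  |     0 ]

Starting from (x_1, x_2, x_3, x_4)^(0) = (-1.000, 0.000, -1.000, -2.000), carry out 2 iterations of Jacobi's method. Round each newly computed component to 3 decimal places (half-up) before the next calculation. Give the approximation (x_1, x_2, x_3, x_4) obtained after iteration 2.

(0.253, 0.417, -0.422, -0.583)

Iteration 1:
  x_1 = (-2 - (-3)·0.000 - (3)·-1.000 - (-2)·-2.000) / (10) = -0.300
  x_2 = (6 - (1)·-1.000 - (-3)·-1.000 - (2)·-2.000) / (10) = 0.800
  x_3 = (0 - (-2)·-1.000 - (1)·0.000 - (-4)·-2.000) / (9) = -1.111
  x_4 = (0 - (-3)·-1.000 - (2)·0.000 - (-3)·-1.000) / (10) = -0.600
Iteration 2:
  x_1 = (-2 - (-3)·0.800 - (3)·-1.111 - (-2)·-0.600) / (10) = 0.253
  x_2 = (6 - (1)·-0.300 - (-3)·-1.111 - (2)·-0.600) / (10) = 0.417
  x_3 = (0 - (-2)·-0.300 - (1)·0.800 - (-4)·-0.600) / (9) = -0.422
  x_4 = (0 - (-3)·-0.300 - (2)·0.800 - (-3)·-1.111) / (10) = -0.583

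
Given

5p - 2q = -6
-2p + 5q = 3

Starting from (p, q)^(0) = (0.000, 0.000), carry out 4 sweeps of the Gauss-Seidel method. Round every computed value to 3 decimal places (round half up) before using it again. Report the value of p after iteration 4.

Iteration 1:
  p = (-6 - (-2)·0.000) / (5) = -1.200
  q = (3 - (-2)·-1.200) / (5) = 0.120
Iteration 2:
  p = (-6 - (-2)·0.120) / (5) = -1.152
  q = (3 - (-2)·-1.152) / (5) = 0.139
Iteration 3:
  p = (-6 - (-2)·0.139) / (5) = -1.144
  q = (3 - (-2)·-1.144) / (5) = 0.142
Iteration 4:
  p = (-6 - (-2)·0.142) / (5) = -1.143
  q = (3 - (-2)·-1.143) / (5) = 0.143

-1.143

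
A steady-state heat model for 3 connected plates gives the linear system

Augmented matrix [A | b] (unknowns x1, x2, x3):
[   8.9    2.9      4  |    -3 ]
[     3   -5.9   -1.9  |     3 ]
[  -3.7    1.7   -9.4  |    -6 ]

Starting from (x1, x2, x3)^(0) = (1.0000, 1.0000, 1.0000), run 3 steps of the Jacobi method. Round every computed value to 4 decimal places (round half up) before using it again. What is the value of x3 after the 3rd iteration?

Iteration 1:
  x1 = (-3 - (2.9)·1.0000 - (4)·1.0000) / (8.9) = -1.1124
  x2 = (3 - (3)·1.0000 - (-1.9)·1.0000) / (-5.9) = -0.3220
  x3 = (-6 - (-3.7)·1.0000 - (1.7)·1.0000) / (-9.4) = 0.4255
Iteration 2:
  x1 = (-3 - (2.9)·-0.3220 - (4)·0.4255) / (8.9) = -0.4234
  x2 = (3 - (3)·-1.1124 - (-1.9)·0.4255) / (-5.9) = -1.2111
  x3 = (-6 - (-3.7)·-1.1124 - (1.7)·-0.3220) / (-9.4) = 1.0179
Iteration 3:
  x1 = (-3 - (2.9)·-1.2111 - (4)·1.0179) / (8.9) = -0.3999
  x2 = (3 - (3)·-0.4234 - (-1.9)·1.0179) / (-5.9) = -1.0516
  x3 = (-6 - (-3.7)·-0.4234 - (1.7)·-1.2111) / (-9.4) = 0.5859

0.5859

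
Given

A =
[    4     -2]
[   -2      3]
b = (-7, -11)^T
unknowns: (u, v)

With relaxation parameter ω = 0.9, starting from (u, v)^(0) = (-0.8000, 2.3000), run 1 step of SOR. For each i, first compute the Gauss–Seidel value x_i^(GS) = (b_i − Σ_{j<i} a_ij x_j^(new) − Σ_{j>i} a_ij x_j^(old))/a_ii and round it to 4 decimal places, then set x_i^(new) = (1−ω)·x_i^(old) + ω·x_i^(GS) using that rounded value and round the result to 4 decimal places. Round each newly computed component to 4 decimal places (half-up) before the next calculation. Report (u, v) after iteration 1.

Iteration 1:
  u: GS value = (-7 - (-2)·2.3000) / (4) = -0.6000;  u ← (1−ω)·-0.8000 + ω·-0.6000 = -0.6200
  v: GS value = (-11 - (-2)·-0.6200) / (3) = -4.0800;  v ← (1−ω)·2.3000 + ω·-4.0800 = -3.4420

(-0.6200, -3.4420)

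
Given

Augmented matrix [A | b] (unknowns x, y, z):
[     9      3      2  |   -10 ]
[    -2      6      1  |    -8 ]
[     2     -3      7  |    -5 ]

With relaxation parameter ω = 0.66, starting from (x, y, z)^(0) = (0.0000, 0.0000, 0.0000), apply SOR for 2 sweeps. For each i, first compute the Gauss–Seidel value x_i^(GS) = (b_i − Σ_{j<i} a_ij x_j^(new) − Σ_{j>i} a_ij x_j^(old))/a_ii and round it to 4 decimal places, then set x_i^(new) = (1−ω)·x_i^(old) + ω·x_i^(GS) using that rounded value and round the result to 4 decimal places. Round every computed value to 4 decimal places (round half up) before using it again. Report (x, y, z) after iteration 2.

Iteration 1:
  x: GS value = (-10 - (3)·0.0000 - (2)·0.0000) / (9) = -1.1111;  x ← (1−ω)·0.0000 + ω·-1.1111 = -0.7333
  y: GS value = (-8 - (-2)·-0.7333 - (1)·0.0000) / (6) = -1.5778;  y ← (1−ω)·0.0000 + ω·-1.5778 = -1.0413
  z: GS value = (-5 - (2)·-0.7333 - (-3)·-1.0413) / (7) = -0.9510;  z ← (1−ω)·0.0000 + ω·-0.9510 = -0.6277
Iteration 2:
  x: GS value = (-10 - (3)·-1.0413 - (2)·-0.6277) / (9) = -0.6245;  x ← (1−ω)·-0.7333 + ω·-0.6245 = -0.6615
  y: GS value = (-8 - (-2)·-0.6615 - (1)·-0.6277) / (6) = -1.4492;  y ← (1−ω)·-1.0413 + ω·-1.4492 = -1.3105
  z: GS value = (-5 - (2)·-0.6615 - (-3)·-1.3105) / (7) = -1.0869;  z ← (1−ω)·-0.6277 + ω·-1.0869 = -0.9308

(-0.6615, -1.3105, -0.9308)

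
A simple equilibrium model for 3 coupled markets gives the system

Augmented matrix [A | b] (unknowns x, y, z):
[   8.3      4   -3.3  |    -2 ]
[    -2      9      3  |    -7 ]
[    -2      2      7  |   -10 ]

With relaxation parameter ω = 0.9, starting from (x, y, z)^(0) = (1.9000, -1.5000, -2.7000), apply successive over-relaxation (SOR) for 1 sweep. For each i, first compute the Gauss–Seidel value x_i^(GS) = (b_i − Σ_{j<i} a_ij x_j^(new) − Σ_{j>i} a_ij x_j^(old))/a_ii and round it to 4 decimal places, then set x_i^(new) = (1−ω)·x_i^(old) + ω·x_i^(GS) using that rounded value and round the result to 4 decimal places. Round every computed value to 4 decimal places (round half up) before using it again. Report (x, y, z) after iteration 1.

Iteration 1:
  x: GS value = (-2 - (4)·-1.5000 - (-3.3)·-2.7000) / (8.3) = -0.5916;  x ← (1−ω)·1.9000 + ω·-0.5916 = -0.3424
  y: GS value = (-7 - (-2)·-0.3424 - (3)·-2.7000) / (9) = 0.0461;  y ← (1−ω)·-1.5000 + ω·0.0461 = -0.1085
  z: GS value = (-10 - (-2)·-0.3424 - (2)·-0.1085) / (7) = -1.4954;  z ← (1−ω)·-2.7000 + ω·-1.4954 = -1.6159

(-0.3424, -0.1085, -1.6159)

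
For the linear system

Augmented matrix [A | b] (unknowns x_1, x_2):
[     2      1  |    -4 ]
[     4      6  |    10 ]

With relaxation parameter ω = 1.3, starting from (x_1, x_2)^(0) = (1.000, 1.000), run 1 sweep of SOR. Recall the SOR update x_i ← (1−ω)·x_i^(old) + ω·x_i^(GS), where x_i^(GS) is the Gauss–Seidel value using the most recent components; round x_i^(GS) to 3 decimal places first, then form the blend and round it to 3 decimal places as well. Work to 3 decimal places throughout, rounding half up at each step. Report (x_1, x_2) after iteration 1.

(-3.550, 4.943)

Iteration 1:
  x_1: GS value = (-4 - (1)·1.000) / (2) = -2.500;  x_1 ← (1−ω)·1.000 + ω·-2.500 = -3.550
  x_2: GS value = (10 - (4)·-3.550) / (6) = 4.033;  x_2 ← (1−ω)·1.000 + ω·4.033 = 4.943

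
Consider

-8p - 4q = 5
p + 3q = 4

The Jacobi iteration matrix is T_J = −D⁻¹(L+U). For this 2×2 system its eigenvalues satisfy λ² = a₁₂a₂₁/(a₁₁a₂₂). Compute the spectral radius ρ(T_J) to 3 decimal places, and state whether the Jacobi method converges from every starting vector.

0.408

a₁₂a₂₁/(a₁₁a₂₂) = (-4)·(1) / ((-8)·(3)) = 0.166667
ρ = √|0.166667| = √0.166667 = 0.408
ρ < 1, so Jacobi converges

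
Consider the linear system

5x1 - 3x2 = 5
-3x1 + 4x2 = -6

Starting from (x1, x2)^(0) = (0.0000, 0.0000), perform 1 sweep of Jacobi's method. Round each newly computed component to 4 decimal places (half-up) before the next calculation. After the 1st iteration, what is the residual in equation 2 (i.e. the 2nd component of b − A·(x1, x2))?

3.0000

Iteration 1:
  x1 = (5 - (-3)·0.0000) / (5) = 1.0000
  x2 = (-6 - (-3)·0.0000) / (4) = -1.5000
Residual b − A·x = (-4.5000, 3.0000)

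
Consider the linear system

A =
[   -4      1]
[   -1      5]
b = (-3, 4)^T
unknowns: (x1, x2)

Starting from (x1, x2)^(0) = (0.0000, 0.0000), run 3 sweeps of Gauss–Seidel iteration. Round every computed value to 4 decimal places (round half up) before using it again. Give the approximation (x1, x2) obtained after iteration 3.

(0.9994, 0.9999)

Iteration 1:
  x1 = (-3 - (1)·0.0000) / (-4) = 0.7500
  x2 = (4 - (-1)·0.7500) / (5) = 0.9500
Iteration 2:
  x1 = (-3 - (1)·0.9500) / (-4) = 0.9875
  x2 = (4 - (-1)·0.9875) / (5) = 0.9975
Iteration 3:
  x1 = (-3 - (1)·0.9975) / (-4) = 0.9994
  x2 = (4 - (-1)·0.9994) / (5) = 0.9999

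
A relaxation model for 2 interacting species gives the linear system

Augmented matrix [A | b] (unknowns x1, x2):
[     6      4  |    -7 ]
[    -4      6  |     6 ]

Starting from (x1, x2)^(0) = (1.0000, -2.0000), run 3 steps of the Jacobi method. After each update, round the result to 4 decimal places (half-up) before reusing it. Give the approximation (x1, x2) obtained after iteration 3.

(-1.9074, -0.5185)

Iteration 1:
  x1 = (-7 - (4)·-2.0000) / (6) = 0.1667
  x2 = (6 - (-4)·1.0000) / (6) = 1.6667
Iteration 2:
  x1 = (-7 - (4)·1.6667) / (6) = -2.2778
  x2 = (6 - (-4)·0.1667) / (6) = 1.1111
Iteration 3:
  x1 = (-7 - (4)·1.1111) / (6) = -1.9074
  x2 = (6 - (-4)·-2.2778) / (6) = -0.5185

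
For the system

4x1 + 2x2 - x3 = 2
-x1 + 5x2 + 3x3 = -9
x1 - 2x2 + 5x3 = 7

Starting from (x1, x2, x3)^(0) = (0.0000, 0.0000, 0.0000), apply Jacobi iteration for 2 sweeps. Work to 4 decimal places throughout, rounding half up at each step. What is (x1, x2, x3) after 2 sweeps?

(1.7500, -2.5400, 0.5800)

Iteration 1:
  x1 = (2 - (2)·0.0000 - (-1)·0.0000) / (4) = 0.5000
  x2 = (-9 - (-1)·0.0000 - (3)·0.0000) / (5) = -1.8000
  x3 = (7 - (1)·0.0000 - (-2)·0.0000) / (5) = 1.4000
Iteration 2:
  x1 = (2 - (2)·-1.8000 - (-1)·1.4000) / (4) = 1.7500
  x2 = (-9 - (-1)·0.5000 - (3)·1.4000) / (5) = -2.5400
  x3 = (7 - (1)·0.5000 - (-2)·-1.8000) / (5) = 0.5800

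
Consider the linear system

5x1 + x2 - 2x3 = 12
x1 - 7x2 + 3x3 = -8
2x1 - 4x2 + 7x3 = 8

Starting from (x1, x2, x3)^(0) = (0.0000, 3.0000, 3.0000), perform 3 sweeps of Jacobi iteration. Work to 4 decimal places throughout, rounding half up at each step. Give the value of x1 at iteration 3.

Iteration 1:
  x1 = (12 - (1)·3.0000 - (-2)·3.0000) / (5) = 3.0000
  x2 = (-8 - (1)·0.0000 - (3)·3.0000) / (-7) = 2.4286
  x3 = (8 - (2)·0.0000 - (-4)·3.0000) / (7) = 2.8571
Iteration 2:
  x1 = (12 - (1)·2.4286 - (-2)·2.8571) / (5) = 3.0571
  x2 = (-8 - (1)·3.0000 - (3)·2.8571) / (-7) = 2.7959
  x3 = (8 - (2)·3.0000 - (-4)·2.4286) / (7) = 1.6735
Iteration 3:
  x1 = (12 - (1)·2.7959 - (-2)·1.6735) / (5) = 2.5102
  x2 = (-8 - (1)·3.0571 - (3)·1.6735) / (-7) = 2.2968
  x3 = (8 - (2)·3.0571 - (-4)·2.7959) / (7) = 1.8671

2.5102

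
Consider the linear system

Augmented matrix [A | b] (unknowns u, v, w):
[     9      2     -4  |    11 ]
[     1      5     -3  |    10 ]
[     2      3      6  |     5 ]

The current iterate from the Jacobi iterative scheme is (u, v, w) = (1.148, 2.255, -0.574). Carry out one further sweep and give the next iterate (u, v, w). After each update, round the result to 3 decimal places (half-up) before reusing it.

(0.466, 1.426, -0.677)

One sweep:
  u = (11 - (2)·2.255 - (-4)·-0.574) / (9) = 0.466
  v = (10 - (1)·1.148 - (-3)·-0.574) / (5) = 1.426
  w = (5 - (2)·1.148 - (3)·2.255) / (6) = -0.677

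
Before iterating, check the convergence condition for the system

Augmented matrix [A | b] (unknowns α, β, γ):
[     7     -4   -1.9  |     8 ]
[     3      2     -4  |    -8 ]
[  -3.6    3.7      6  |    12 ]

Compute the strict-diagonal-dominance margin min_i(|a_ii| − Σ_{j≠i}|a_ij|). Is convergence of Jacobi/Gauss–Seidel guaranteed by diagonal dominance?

row 1: |7| − (4+1.9) = 1.1
row 2: |2| − (3+4) = -5
row 3: |6| − (3.6+3.7) = -1.3
minimum over rows = -5 → not strictly diagonally dominant

-5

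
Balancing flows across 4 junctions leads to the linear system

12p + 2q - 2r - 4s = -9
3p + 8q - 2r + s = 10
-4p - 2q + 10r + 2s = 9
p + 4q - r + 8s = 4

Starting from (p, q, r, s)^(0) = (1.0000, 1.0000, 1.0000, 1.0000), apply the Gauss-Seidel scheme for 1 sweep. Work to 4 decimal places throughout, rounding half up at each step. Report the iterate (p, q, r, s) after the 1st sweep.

(-0.4167, 1.5313, 0.8396, -0.1086)

Iteration 1:
  p = (-9 - (2)·1.0000 - (-2)·1.0000 - (-4)·1.0000) / (12) = -0.4167
  q = (10 - (3)·-0.4167 - (-2)·1.0000 - (1)·1.0000) / (8) = 1.5313
  r = (9 - (-4)·-0.4167 - (-2)·1.5313 - (2)·1.0000) / (10) = 0.8396
  s = (4 - (1)·-0.4167 - (4)·1.5313 - (-1)·0.8396) / (8) = -0.1086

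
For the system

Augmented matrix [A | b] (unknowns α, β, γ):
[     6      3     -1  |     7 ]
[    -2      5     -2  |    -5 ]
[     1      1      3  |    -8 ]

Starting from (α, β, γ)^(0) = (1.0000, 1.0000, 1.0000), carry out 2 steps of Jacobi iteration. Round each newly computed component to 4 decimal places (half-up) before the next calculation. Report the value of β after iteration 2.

-2.0000

Iteration 1:
  α = (7 - (3)·1.0000 - (-1)·1.0000) / (6) = 0.8333
  β = (-5 - (-2)·1.0000 - (-2)·1.0000) / (5) = -0.2000
  γ = (-8 - (1)·1.0000 - (1)·1.0000) / (3) = -3.3333
Iteration 2:
  α = (7 - (3)·-0.2000 - (-1)·-3.3333) / (6) = 0.7111
  β = (-5 - (-2)·0.8333 - (-2)·-3.3333) / (5) = -2.0000
  γ = (-8 - (1)·0.8333 - (1)·-0.2000) / (3) = -2.8778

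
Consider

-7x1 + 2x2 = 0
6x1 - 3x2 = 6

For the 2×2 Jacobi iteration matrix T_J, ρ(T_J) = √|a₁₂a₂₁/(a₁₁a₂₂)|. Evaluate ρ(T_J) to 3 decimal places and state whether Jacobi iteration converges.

0.756

a₁₂a₂₁/(a₁₁a₂₂) = (2)·(6) / ((-7)·(-3)) = 0.571429
ρ = √|0.571429| = √0.571429 = 0.756
ρ < 1, so Jacobi converges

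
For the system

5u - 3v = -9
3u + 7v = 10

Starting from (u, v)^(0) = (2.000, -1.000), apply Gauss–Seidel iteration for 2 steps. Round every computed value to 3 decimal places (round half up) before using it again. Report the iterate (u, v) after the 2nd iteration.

(-0.326, 1.568)

Iteration 1:
  u = (-9 - (-3)·-1.000) / (5) = -2.400
  v = (10 - (3)·-2.400) / (7) = 2.457
Iteration 2:
  u = (-9 - (-3)·2.457) / (5) = -0.326
  v = (10 - (3)·-0.326) / (7) = 1.568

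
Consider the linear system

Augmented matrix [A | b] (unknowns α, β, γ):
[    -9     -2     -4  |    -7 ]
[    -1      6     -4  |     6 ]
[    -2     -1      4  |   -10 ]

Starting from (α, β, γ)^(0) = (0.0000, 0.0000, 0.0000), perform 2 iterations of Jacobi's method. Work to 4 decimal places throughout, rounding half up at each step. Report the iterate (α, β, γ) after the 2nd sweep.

Iteration 1:
  α = (-7 - (-2)·0.0000 - (-4)·0.0000) / (-9) = 0.7778
  β = (6 - (-1)·0.0000 - (-4)·0.0000) / (6) = 1.0000
  γ = (-10 - (-2)·0.0000 - (-1)·0.0000) / (4) = -2.5000
Iteration 2:
  α = (-7 - (-2)·1.0000 - (-4)·-2.5000) / (-9) = 1.6667
  β = (6 - (-1)·0.7778 - (-4)·-2.5000) / (6) = -0.5370
  γ = (-10 - (-2)·0.7778 - (-1)·1.0000) / (4) = -1.8611

(1.6667, -0.5370, -1.8611)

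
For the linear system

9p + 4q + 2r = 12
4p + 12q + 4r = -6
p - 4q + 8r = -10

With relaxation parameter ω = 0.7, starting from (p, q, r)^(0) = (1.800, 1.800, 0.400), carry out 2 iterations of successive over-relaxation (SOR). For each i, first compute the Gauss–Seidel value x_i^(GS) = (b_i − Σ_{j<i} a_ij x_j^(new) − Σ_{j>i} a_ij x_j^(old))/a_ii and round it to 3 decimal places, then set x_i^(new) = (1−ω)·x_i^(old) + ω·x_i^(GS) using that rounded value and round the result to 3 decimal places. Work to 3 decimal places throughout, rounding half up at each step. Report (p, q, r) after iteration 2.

Iteration 1:
  p: GS value = (12 - (4)·1.800 - (2)·0.400) / (9) = 0.444;  p ← (1−ω)·1.800 + ω·0.444 = 0.851
  q: GS value = (-6 - (4)·0.851 - (4)·0.400) / (12) = -0.917;  q ← (1−ω)·1.800 + ω·-0.917 = -0.102
  r: GS value = (-10 - (1)·0.851 - (-4)·-0.102) / (8) = -1.407;  r ← (1−ω)·0.400 + ω·-1.407 = -0.865
Iteration 2:
  p: GS value = (12 - (4)·-0.102 - (2)·-0.865) / (9) = 1.571;  p ← (1−ω)·0.851 + ω·1.571 = 1.355
  q: GS value = (-6 - (4)·1.355 - (4)·-0.865) / (12) = -0.663;  q ← (1−ω)·-0.102 + ω·-0.663 = -0.495
  r: GS value = (-10 - (1)·1.355 - (-4)·-0.495) / (8) = -1.667;  r ← (1−ω)·-0.865 + ω·-1.667 = -1.426

(1.355, -0.495, -1.426)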